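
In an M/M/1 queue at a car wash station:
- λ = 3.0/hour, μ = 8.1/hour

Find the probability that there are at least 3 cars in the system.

ρ = λ/μ = 3.0/8.1 = 0.37037
P(N ≥ n) = ρⁿ
P(N ≥ 3) = 0.37037^3
P(N ≥ 3) = 0.05081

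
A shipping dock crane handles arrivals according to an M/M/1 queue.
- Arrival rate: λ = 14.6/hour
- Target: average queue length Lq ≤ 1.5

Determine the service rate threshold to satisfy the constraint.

For M/M/1: Lq = λ²/(μ(μ-λ))
Need Lq ≤ 1.5, i.e. μ(μ-λ) ≥ λ²/1.5
μ² - 14.6μ - 213.16/1.5 ≥ 0  →  μ² - 14.6μ - 142.10667 ≥ 0
Quadratic formula (positive root): μ = [λ + √(λ² + 4×142.10667)]/2
Discriminant: 213.16 + 4×142.10667 = 781.5867, √781.5867 = 27.9569
μ ≥ (14.6 + 27.9569)/2 = 21.2784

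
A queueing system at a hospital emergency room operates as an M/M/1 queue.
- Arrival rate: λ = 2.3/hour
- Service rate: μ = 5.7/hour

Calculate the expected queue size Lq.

ρ = λ/μ = 2.3/5.7 = 0.4035
For M/M/1: Lq = λ²/(μ(μ-λ))
Lq = 5.29/(5.7 × 3.40)
Lq = 0.2730 patients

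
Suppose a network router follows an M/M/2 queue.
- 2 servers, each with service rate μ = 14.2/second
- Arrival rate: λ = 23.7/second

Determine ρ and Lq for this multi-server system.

Traffic intensity: ρ = λ/(cμ) = 23.7/(2×14.2) = 0.8345
Since ρ = 0.8345 < 1, system is stable.
Offered load a = λ/μ = cρ = 23.7/14.2 = 1.6690
P₀ = [ Σₙ₌₀^1 aⁿ/n! + a^2/(2!(1-ρ)) ]⁻¹
Σ = a^0/0! + a^1/1! = 1.0000 + 1.6690 = 2.6690
a^2/(2!(1-ρ)) = 2.78561/(2 × 0.165493) = 8.4161
P₀ = 1/(2.6690 + 8.4161) = 0.09021
Lq = P₀·a^2·ρ / (2!(1-ρ)²) = 0.090211 × 2.7856 × 0.83451 / (2 × 0.027388) = 3.8284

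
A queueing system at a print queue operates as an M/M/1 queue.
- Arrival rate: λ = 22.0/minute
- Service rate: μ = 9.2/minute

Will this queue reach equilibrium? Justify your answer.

Stability requires ρ = λ/(cμ) < 1
ρ = 22.0/(1 × 9.2) = 22.0/9.20 = 2.3913
Since 2.3913 ≥ 1, the system is UNSTABLE.
Queue grows without bound. Need μ > λ = 22.0.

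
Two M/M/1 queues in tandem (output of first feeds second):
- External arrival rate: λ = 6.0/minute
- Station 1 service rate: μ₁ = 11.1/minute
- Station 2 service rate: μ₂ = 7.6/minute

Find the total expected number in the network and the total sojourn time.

By Jackson's theorem, each station behaves as independent M/M/1.
Station 1: ρ₁ = 6.0/11.1 = 0.5405, L₁ = ρ₁/(1-ρ₁) = λ/(μ₁-λ) = 6.0/5.10 = 1.1765
Station 2: ρ₂ = 6.0/7.6 = 0.7895, L₂ = ρ₂/(1-ρ₂) = λ/(μ₂-λ) = 6.0/1.60 = 3.7500
Total: L = L₁ + L₂ = 1.1765 + 3.7500 = 4.9265
W = L/λ = 4.9265/6.0 = 0.8211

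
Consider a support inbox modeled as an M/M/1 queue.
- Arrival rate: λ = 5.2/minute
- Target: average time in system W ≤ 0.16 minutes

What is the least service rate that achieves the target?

For M/M/1: W = 1/(μ-λ)
Need W ≤ 0.16, so 1/(μ-λ) ≤ 0.16
μ - λ ≥ 1/0.16 = 6.2500
μ ≥ 5.2 + 6.2500 = 11.4500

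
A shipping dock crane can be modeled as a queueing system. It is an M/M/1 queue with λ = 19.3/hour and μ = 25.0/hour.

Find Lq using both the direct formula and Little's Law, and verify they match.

Method 1 (direct): Lq = λ²/(μ(μ-λ)) = 372.49/(25.0 × 5.70) = 2.6140

Method 2 (Little's Law):
W = 1/(μ-λ) = 1/5.70 = 0.17544
Wq = W - 1/μ = 0.17544 - 0.040000 = 0.13544
Lq = λWq = 19.3 × 0.13544 = 2.6140 ✔ (matches Method 1)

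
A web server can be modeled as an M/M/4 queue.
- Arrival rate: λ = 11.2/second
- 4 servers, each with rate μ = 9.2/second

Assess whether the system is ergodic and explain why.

Stability requires ρ = λ/(cμ) < 1
ρ = 11.2/(4 × 9.2) = 11.2/36.80 = 0.3043
Since 0.3043 < 1, the system is STABLE.
The servers are busy 30.43% of the time.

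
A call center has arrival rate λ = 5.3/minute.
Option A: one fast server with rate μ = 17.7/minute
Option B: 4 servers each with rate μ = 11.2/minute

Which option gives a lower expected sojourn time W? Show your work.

Option A: single server μ = 17.7 (M/M/1)
  ρ_A = 5.3/17.7 = 0.2994
  W_A = 1/(μ-λ) = 1/(17.7-5.3) = 1/12.40 = 0.08065

Option B: 4 servers μ = 11.2 (M/M/4)
  ρ_B = λ/(cμ) = 5.3/(4×11.2) = 0.1183
  Offered load a = λ/μ = cρ = 5.3/11.2 = 0.4732
  P₀ = [ Σₙ₌₀^3 aⁿ/n! + a^4/(4!(1-ρ)) ]⁻¹
  Σ = a^0/0! + a^1/1! + a^2/2! + a^3/3! = 1.0000 + 0.47321 + 0.11197 + 0.017661 = 1.6028
  a^4/(4!(1-ρ)) = 0.05015/(24 × 0.8817) = 0.002370
  P₀ = 1/(1.6028 + 0.002370) = 0.6230
  Lq = P₀·a^4·ρ / (4!(1-ρ)²) = 0.6230 × 0.05015 × 0.1183 / (24 × 0.7774) = 0.0001981
  Wq_B = Lq/λ = 0.00019808/5.3 = 0.000037374
  W_B = Wq_B + 1/μ = 0.000037374 + 0.089286 = 0.08932

Since W_A = 0.08065 < W_B = 0.08932, Option A (single fast server) has the shorter time in system.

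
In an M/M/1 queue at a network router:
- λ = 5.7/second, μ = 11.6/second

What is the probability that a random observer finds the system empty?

ρ = λ/μ = 5.7/11.6 = 0.4914
P(0) = 1 - ρ = 1 - 0.4914 = 0.5086
The server is idle 50.86% of the time.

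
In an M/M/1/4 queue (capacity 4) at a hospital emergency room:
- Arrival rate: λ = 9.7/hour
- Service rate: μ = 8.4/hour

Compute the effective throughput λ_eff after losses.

ρ = λ/μ = 9.7/8.4 = 1.15476
P₀ = (1-ρ)/(1-ρ^(K+1)) = (1-1.15476)/(1-1.15476^5) = -0.15476/-1.0533 = 0.1469
P_K = P₀×ρ^K = 0.146925 × 1.15476^4 = 0.146925 × 1.77814 = 0.2613
λ_eff = λ(1-P_K) = 9.7 × (1 - 0.261254) = 9.7 × 0.738746 = 7.1658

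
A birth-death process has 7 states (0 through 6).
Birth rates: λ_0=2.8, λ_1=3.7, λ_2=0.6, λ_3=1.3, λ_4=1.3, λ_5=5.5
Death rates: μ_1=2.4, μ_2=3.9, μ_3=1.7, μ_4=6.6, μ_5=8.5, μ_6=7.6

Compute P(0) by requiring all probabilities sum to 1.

Ratios P(n)/P(0) = (λ₀···λₙ₋₁)/(μ₁···μₙ):
P(1)/P(0) = (2.8)/(2.4) = 1.1667
P(2)/P(0) = (2.8×3.7)/(2.4×3.9) = 1.1068
P(3)/P(0) = (2.8×3.7×0.6)/(2.4×3.9×1.7) = 0.39065
P(4)/P(0) = (2.8×3.7×0.6×1.3)/(2.4×3.9×1.7×6.6) = 0.076946
P(5)/P(0) = (2.8×3.7×0.6×1.3×1.3)/(2.4×3.9×1.7×6.6×8.5) = 0.011768
P(6)/P(0) = (2.8×3.7×0.6×1.3×1.3×5.5)/(2.4×3.9×1.7×6.6×8.5×7.6) = 0.0085165

Normalization: ∑ P(n) = 1
P(0) × (1.0000 + 1.1667 + 1.1068 + 0.39065 + 0.076946 + 0.011768 + 0.0085165) = 1
P(0) × 3.7614 = 1
P(0) = 1/3.7614 = 0.2659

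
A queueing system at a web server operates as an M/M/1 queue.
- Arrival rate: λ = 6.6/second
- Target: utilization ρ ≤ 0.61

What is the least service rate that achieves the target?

ρ = λ/μ, so μ = λ/ρ
μ ≥ 6.6/0.61 = 10.8197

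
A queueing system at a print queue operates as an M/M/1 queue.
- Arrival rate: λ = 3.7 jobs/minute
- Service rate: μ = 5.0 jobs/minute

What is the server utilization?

Server utilization: ρ = λ/μ
ρ = 3.7/5.0 = 0.7400
The server is busy 74.00% of the time.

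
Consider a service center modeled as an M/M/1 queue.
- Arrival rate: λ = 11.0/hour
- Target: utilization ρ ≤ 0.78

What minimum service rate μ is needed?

ρ = λ/μ, so μ = λ/ρ
μ ≥ 11.0/0.78 = 14.1026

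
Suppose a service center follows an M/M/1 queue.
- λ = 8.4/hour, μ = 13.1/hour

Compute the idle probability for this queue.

ρ = λ/μ = 8.4/13.1 = 0.6412
P(0) = 1 - ρ = 1 - 0.6412 = 0.3588
The server is idle 35.88% of the time.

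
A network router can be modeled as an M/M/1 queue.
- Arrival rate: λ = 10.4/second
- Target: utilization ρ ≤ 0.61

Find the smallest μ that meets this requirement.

ρ = λ/μ, so μ = λ/ρ
μ ≥ 10.4/0.61 = 17.0492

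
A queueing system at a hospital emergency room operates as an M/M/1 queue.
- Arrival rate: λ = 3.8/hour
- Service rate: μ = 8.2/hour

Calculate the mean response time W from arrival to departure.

First, compute utilization: ρ = λ/μ = 3.8/8.2 = 0.4634
For M/M/1: W = 1/(μ-λ)
W = 1/(8.2-3.8) = 1/4.40
W = 0.2273 hours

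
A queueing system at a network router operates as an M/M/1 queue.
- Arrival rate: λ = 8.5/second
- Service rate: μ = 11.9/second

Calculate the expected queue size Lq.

ρ = λ/μ = 8.5/11.9 = 0.7143
For M/M/1: Lq = λ²/(μ(μ-λ))
Lq = 72.25/(11.9 × 3.40)
Lq = 1.7857 packets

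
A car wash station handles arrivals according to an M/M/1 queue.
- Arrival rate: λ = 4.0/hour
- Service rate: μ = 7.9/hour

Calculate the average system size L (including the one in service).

ρ = λ/μ = 4.0/7.9 = 0.5063
For M/M/1: L = λ/(μ-λ)
L = 4.0/(7.9-4.0) = 4.0/3.90
L = 1.0256 cars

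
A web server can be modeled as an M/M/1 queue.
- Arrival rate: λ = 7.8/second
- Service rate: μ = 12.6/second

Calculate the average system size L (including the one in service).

ρ = λ/μ = 7.8/12.6 = 0.6190
For M/M/1: L = λ/(μ-λ)
L = 7.8/(12.6-7.8) = 7.8/4.80
L = 1.6250 requests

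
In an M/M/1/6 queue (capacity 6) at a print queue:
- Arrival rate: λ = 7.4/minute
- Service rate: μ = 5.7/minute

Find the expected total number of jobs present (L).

ρ = λ/μ = 7.4/5.7 = 1.29825
P₀ = (1-ρ)/(1-ρ^(K+1)) = (1-1.29825)/(1-1.29825^7) = -0.29825/-5.2160 = 0.05718
P_K = P₀×ρ^K = 0.05718 × 1.29825^6 = 0.05718 × 4.7880 = 0.2738
L = ρ[1 - (K+1)ρ^K + Kρ^(K+1)] / [(1-ρ)(1-ρ^(K+1))]
L = 1.29825 × (1 - 7×4.787954 + 6×6.215962) / ((1 - 1.29825) × (1 - 6.215962)) = 3.9891 jobs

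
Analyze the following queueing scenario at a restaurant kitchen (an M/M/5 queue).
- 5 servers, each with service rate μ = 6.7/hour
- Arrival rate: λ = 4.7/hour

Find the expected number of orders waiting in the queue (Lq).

Traffic intensity: ρ = λ/(cμ) = 4.7/(5×6.7) = 0.1403
Since ρ = 0.1403 < 1, system is stable.
Offered load a = λ/μ = cρ = 4.7/6.7 = 0.7015
P₀ = [ Σₙ₌₀^4 aⁿ/n! + a^5/(5!(1-ρ)) ]⁻¹
Σ = a^0/0! + a^1/1! + a^2/2! + a^3/3! + a^4/4! = 1.0000 + 0.70149 + 0.24605 + 0.057533 + 0.010090 = 2.0152
a^5/(5!(1-ρ)) = 0.1699/(120 × 0.8597) = 0.001647
P₀ = 1/(2.0152 + 0.001647) = 0.4958
Lq = P₀·a^5·ρ / (5!(1-ρ)²) = 0.49583 × 0.16987 × 0.14030 / (120 × 0.73909) = 0.0001332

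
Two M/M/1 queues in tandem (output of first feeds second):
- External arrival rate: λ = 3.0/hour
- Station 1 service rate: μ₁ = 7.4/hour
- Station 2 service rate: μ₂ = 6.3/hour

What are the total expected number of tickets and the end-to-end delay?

By Jackson's theorem, each station behaves as independent M/M/1.
Station 1: ρ₁ = 3.0/7.4 = 0.4054, L₁ = ρ₁/(1-ρ₁) = λ/(μ₁-λ) = 3.0/4.40 = 0.6818
Station 2: ρ₂ = 3.0/6.3 = 0.4762, L₂ = ρ₂/(1-ρ₂) = λ/(μ₂-λ) = 3.0/3.30 = 0.9091
Total: L = L₁ + L₂ = 0.6818 + 0.9091 = 1.5909
W = L/λ = 1.5909/3.0 = 0.5303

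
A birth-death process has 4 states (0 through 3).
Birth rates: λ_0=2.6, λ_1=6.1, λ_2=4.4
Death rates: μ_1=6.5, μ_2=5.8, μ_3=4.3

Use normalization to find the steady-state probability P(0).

Ratios P(n)/P(0) = (λ₀···λₙ₋₁)/(μ₁···μₙ):
P(1)/P(0) = (2.6)/(6.5) = 0.4000
P(2)/P(0) = (2.6×6.1)/(6.5×5.8) = 0.4207
P(3)/P(0) = (2.6×6.1×4.4)/(6.5×5.8×4.3) = 0.4305

Normalization: ∑ P(n) = 1
P(0) × (1.0000 + 0.4000 + 0.4207 + 0.4305) = 1
P(0) × 2.2512 = 1
P(0) = 1/2.2512 = 0.4442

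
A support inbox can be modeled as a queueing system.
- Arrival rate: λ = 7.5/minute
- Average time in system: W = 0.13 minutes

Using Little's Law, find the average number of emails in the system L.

Little's Law: L = λW
L = 7.5 × 0.13 = 0.9750 emails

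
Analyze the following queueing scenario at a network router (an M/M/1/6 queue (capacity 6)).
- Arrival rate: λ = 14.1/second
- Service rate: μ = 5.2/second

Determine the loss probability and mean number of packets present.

ρ = λ/μ = 14.1/5.2 = 2.7115
P₀ = (1-ρ)/(1-ρ^(K+1)) = (1-2.7115)/(1-2.7115^7) = -1.7115/-1076.6240 = 0.001590
P_K = P₀×ρ^K = 0.0015897 × 2.7115^6 = 0.0015897 × 397.4273 = 0.6318
Blocking probability P_6 = 0.6318 (63.18%)
L = ρ[1 - (K+1)ρ^K + Kρ^(K+1)] / [(1-ρ)(1-ρ^(K+1))]
L = 2.7115 × (1 - 7×397.4273 + 6×1077.6240) / ((1 - 2.7115) × (1 - 1077.6240)) = 5.4222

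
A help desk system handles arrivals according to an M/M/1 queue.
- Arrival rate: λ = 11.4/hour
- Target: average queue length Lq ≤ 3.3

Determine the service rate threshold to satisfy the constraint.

For M/M/1: Lq = λ²/(μ(μ-λ))
Need Lq ≤ 3.3, i.e. μ(μ-λ) ≥ λ²/3.3
μ² - 11.4μ - 129.96/3.3 ≥ 0  →  μ² - 11.4μ - 39.381818 ≥ 0
Quadratic formula (positive root): μ = [λ + √(λ² + 4×39.381818)]/2
Discriminant: 129.96 + 4×39.381818 = 287.48727, √287.48727 = 16.9554
μ ≥ (11.4 + 16.9554)/2 = 14.1777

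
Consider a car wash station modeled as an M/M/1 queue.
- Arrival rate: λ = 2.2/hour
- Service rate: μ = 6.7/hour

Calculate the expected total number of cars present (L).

ρ = λ/μ = 2.2/6.7 = 0.3284
For M/M/1: L = λ/(μ-λ)
L = 2.2/(6.7-2.2) = 2.2/4.50
L = 0.4889 cars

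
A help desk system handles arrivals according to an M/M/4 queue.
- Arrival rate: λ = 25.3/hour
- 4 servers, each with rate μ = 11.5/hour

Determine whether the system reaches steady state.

Stability requires ρ = λ/(cμ) < 1
ρ = 25.3/(4 × 11.5) = 25.3/46.00 = 0.5500
Since 0.5500 < 1, the system is STABLE.
The servers are busy 55.00% of the time.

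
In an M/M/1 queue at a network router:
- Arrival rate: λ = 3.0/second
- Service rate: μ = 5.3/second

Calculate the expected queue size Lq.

ρ = λ/μ = 3.0/5.3 = 0.5660
For M/M/1: Lq = λ²/(μ(μ-λ))
Lq = 9.00/(5.3 × 2.30)
Lq = 0.7383 packets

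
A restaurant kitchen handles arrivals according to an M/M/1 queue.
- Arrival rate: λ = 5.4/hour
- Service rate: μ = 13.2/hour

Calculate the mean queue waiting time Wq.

First, compute utilization: ρ = λ/μ = 5.4/13.2 = 0.4091
For M/M/1: Wq = λ/(μ(μ-λ))
Wq = 5.4/(13.2 × (13.2-5.4))
Wq = 5.4/(13.2 × 7.80)
Wq = 0.05245 hours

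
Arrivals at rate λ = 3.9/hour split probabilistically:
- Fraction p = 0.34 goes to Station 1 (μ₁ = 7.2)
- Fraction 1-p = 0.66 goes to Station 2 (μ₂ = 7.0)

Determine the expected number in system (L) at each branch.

Effective rates: λ₁ = 3.9×0.34 = 1.326, λ₂ = 3.9×0.66 = 2.574
Station 1: ρ₁ = 1.326/7.2 = 0.18417, L₁ = ρ₁/(1-ρ₁) = 0.18417/(1-0.18417) = 0.2257
Station 2: ρ₂ = 2.574/7.0 = 0.36771, L₂ = ρ₂/(1-ρ₂) = 0.36771/(1-0.36771) = 0.5816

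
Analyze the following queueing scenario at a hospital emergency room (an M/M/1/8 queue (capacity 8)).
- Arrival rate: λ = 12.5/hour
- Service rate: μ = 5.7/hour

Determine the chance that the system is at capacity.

ρ = λ/μ = 12.5/5.7 = 2.19298
P₀ = (1-ρ)/(1-ρ^(K+1)) = (1-2.19298)/(1-2.19298^9) = -1.1930/-1172.0379 = 0.001018
P_K = P₀×ρ^K = 0.001018 × 2.19298^8 = 0.001018 × 534.9059 = 0.5445
Blocking probability = 54.45%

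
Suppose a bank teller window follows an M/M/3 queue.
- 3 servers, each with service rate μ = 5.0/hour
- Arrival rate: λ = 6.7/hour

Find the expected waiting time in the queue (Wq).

Traffic intensity: ρ = λ/(cμ) = 6.7/(3×5.0) = 0.4467
Since ρ = 0.4467 < 1, system is stable.
Offered load a = λ/μ = cρ = 6.7/5.0 = 1.3400
P₀ = [ Σₙ₌₀^2 aⁿ/n! + a^3/(3!(1-ρ)) ]⁻¹
Σ = a^0/0! + a^1/1! + a^2/2! = 1.0000 + 1.3400 + 0.8978 = 3.2378
a^3/(3!(1-ρ)) = 2.4061/(6 × 0.55333) = 0.7247
P₀ = 1/(3.2378 + 0.7247) = 0.2524
Lq = P₀·a^3·ρ / (3!(1-ρ)²) = 0.25236 × 2.4061 × 0.44667 / (6 × 0.30618) = 0.1476
Wq = Lq/λ = 0.14764/6.7 = 0.02204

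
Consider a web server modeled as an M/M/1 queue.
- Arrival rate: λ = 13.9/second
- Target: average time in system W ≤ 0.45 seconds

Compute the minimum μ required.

For M/M/1: W = 1/(μ-λ)
Need W ≤ 0.45, so 1/(μ-λ) ≤ 0.45
μ - λ ≥ 1/0.45 = 2.2222
μ ≥ 13.9 + 2.2222 = 16.1222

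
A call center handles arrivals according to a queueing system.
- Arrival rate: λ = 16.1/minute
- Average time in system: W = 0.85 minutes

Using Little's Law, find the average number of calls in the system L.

Little's Law: L = λW
L = 16.1 × 0.85 = 13.6850 calls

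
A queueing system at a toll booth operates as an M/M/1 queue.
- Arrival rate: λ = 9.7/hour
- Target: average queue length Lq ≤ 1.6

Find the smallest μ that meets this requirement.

For M/M/1: Lq = λ²/(μ(μ-λ))
Need Lq ≤ 1.6, i.e. μ(μ-λ) ≥ λ²/1.6
μ² - 9.7μ - 94.09/1.6 ≥ 0  →  μ² - 9.7μ - 58.80625 ≥ 0
Quadratic formula (positive root): μ = [λ + √(λ² + 4×58.80625)]/2
Discriminant: 94.09 + 4×58.80625 = 329.3150, √329.3150 = 18.1470
μ ≥ (9.7 + 18.1470)/2 = 13.9235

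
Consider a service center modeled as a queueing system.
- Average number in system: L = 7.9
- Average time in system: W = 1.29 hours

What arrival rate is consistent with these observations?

Little's Law: L = λW, so λ = L/W
λ = 7.9/1.29 = 6.1240 customers/hour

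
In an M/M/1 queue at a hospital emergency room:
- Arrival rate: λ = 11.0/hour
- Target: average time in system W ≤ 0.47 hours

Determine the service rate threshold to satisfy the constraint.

For M/M/1: W = 1/(μ-λ)
Need W ≤ 0.47, so 1/(μ-λ) ≤ 0.47
μ - λ ≥ 1/0.47 = 2.1277
μ ≥ 11.0 + 2.1277 = 13.1277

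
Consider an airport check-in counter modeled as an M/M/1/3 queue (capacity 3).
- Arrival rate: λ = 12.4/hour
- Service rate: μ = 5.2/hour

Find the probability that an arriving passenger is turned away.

ρ = λ/μ = 12.4/5.2 = 2.3846
P₀ = (1-ρ)/(1-ρ^(K+1)) = (1-2.3846)/(1-2.3846^4) = -1.3846/-31.3342 = 0.04419
P_K = P₀×ρ^K = 0.04419 × 2.3846^3 = 0.04419 × 13.5596 = 0.5992
Blocking probability = 59.92%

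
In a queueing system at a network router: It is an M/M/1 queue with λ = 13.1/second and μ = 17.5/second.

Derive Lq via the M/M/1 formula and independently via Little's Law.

Method 1 (direct): Lq = λ²/(μ(μ-λ)) = 171.61/(17.5 × 4.40) = 2.2287

Method 2 (Little's Law):
W = 1/(μ-λ) = 1/4.40 = 0.22727
Wq = W - 1/μ = 0.22727 - 0.057143 = 0.17013
Lq = λWq = 13.1 × 0.17013 = 2.2287 ✔ (matches Method 1)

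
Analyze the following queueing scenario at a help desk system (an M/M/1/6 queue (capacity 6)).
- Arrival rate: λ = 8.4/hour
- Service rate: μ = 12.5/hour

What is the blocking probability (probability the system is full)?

ρ = λ/μ = 8.4/12.5 = 0.6720
P₀ = (1-ρ)/(1-ρ^(K+1)) = (1-0.6720)/(1-0.6720^7) = 0.3280/0.9381 = 0.3496
P_K = P₀×ρ^K = 0.34964 × 0.6720^6 = 0.34964 × 0.092091 = 0.03220
Blocking probability = 3.22%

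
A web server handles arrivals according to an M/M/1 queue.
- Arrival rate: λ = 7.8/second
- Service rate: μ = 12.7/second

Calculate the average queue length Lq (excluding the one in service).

ρ = λ/μ = 7.8/12.7 = 0.6142
For M/M/1: Lq = λ²/(μ(μ-λ))
Lq = 60.84/(12.7 × 4.90)
Lq = 0.9777 requests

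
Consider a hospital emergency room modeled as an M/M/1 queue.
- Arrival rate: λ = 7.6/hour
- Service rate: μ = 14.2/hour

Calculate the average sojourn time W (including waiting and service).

First, compute utilization: ρ = λ/μ = 7.6/14.2 = 0.5352
For M/M/1: W = 1/(μ-λ)
W = 1/(14.2-7.6) = 1/6.60
W = 0.1515 hours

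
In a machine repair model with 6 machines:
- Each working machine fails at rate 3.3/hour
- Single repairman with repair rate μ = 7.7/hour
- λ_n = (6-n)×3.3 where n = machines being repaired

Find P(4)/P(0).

P(4)/P(0) = ∏_{i=0}^{4-1} λ_i/μ_{i+1}
= (6-0)×3.3/7.7 × (6-1)×3.3/7.7 × (6-2)×3.3/7.7 × (6-3)×3.3/7.7
= 12.1449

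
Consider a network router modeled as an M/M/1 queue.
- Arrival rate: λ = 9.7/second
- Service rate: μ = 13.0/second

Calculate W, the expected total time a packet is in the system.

First, compute utilization: ρ = λ/μ = 9.7/13.0 = 0.7462
For M/M/1: W = 1/(μ-λ)
W = 1/(13.0-9.7) = 1/3.30
W = 0.3030 seconds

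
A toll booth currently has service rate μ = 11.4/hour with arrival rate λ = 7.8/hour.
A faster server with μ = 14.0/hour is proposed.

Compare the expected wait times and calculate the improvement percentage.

System 1: ρ₁ = 7.8/11.4 = 0.6842, W₁ = 1/(11.4-7.8) = 0.2778
System 2: ρ₂ = 7.8/14.0 = 0.5571, W₂ = 1/(14.0-7.8) = 0.1613
Improvement: (W₁-W₂)/W₁ = (0.2778-0.1613)/0.2778 = 41.94%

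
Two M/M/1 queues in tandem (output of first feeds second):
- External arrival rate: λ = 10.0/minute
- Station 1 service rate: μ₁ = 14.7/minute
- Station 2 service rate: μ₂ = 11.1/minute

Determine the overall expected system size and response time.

By Jackson's theorem, each station behaves as independent M/M/1.
Station 1: ρ₁ = 10.0/14.7 = 0.6803, L₁ = ρ₁/(1-ρ₁) = λ/(μ₁-λ) = 10.0/4.70 = 2.1277
Station 2: ρ₂ = 10.0/11.1 = 0.9009, L₂ = ρ₂/(1-ρ₂) = λ/(μ₂-λ) = 10.0/1.10 = 9.0909
Total: L = L₁ + L₂ = 2.1277 + 9.0909 = 11.2186
W = L/λ = 11.2186/10.0 = 1.1219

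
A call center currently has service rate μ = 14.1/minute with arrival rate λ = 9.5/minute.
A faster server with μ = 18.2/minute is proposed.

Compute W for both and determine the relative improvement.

System 1: ρ₁ = 9.5/14.1 = 0.6738, W₁ = 1/(14.1-9.5) = 0.21739
System 2: ρ₂ = 9.5/18.2 = 0.5220, W₂ = 1/(18.2-9.5) = 0.11494
Improvement: (W₁-W₂)/W₁ = (0.21739-0.11494)/0.21739 = 47.13%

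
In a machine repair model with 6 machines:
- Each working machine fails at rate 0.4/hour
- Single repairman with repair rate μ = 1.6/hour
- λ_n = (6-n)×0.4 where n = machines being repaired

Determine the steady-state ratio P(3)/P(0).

P(3)/P(0) = ∏_{i=0}^{3-1} λ_i/μ_{i+1}
= (6-0)×0.4/1.6 × (6-1)×0.4/1.6 × (6-2)×0.4/1.6
= 1.8750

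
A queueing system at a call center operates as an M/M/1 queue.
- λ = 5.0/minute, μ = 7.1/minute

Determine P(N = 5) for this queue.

ρ = λ/μ = 5.0/7.1 = 0.70423
P(n) = (1-ρ)ρⁿ
P(5) = (1-0.70423) × 0.70423^5
P(5) = 0.2958 × 0.1732
P(5) = 0.05123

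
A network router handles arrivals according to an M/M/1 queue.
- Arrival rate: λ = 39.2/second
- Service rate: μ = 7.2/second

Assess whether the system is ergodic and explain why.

Stability requires ρ = λ/(cμ) < 1
ρ = 39.2/(1 × 7.2) = 39.2/7.20 = 5.4444
Since 5.4444 ≥ 1, the system is UNSTABLE.
Queue grows without bound. Need μ > λ = 39.2.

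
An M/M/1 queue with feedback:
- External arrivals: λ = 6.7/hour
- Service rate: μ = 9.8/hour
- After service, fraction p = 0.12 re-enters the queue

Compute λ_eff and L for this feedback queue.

Effective arrival rate: λ_eff = λ/(1-p) = 6.7/(1-0.12) = 6.7/0.88 = 7.6136
ρ = λ_eff/μ = 7.6136/9.8 = 0.7769
L = ρ/(1-ρ) = 0.7769/(1-0.7769) = 3.4823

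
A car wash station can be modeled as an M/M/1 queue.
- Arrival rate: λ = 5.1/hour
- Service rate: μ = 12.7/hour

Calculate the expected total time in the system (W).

First, compute utilization: ρ = λ/μ = 5.1/12.7 = 0.4016
For M/M/1: W = 1/(μ-λ)
W = 1/(12.7-5.1) = 1/7.60
W = 0.1316 hours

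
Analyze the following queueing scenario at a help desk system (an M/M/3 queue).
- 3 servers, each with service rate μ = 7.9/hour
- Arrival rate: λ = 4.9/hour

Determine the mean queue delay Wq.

Traffic intensity: ρ = λ/(cμ) = 4.9/(3×7.9) = 0.2068
Since ρ = 0.2068 < 1, system is stable.
Offered load a = λ/μ = cρ = 4.9/7.9 = 0.6203
P₀ = [ Σₙ₌₀^2 aⁿ/n! + a^3/(3!(1-ρ)) ]⁻¹
Σ = a^0/0! + a^1/1! + a^2/2! = 1.0000 + 0.62025 + 0.19236 = 1.8126
a^3/(3!(1-ρ)) = 0.23862/(6 × 0.79325) = 0.05014
P₀ = 1/(1.8126 + 0.05014) = 0.5368
Lq = P₀·a^3·ρ / (3!(1-ρ)²) = 0.53684 × 0.23862 × 0.20675 / (6 × 0.62924) = 0.007015
Wq = Lq/λ = 0.007015/4.9 = 0.001432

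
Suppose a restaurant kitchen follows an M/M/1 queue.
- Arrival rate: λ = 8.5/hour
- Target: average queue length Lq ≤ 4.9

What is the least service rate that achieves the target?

For M/M/1: Lq = λ²/(μ(μ-λ))
Need Lq ≤ 4.9, i.e. μ(μ-λ) ≥ λ²/4.9
μ² - 8.5μ - 72.25/4.9 ≥ 0  →  μ² - 8.5μ - 14.7449 ≥ 0
Quadratic formula (positive root): μ = [λ + √(λ² + 4×14.7449)]/2
Discriminant: 72.25 + 4×14.7449 = 131.2296, √131.2296 = 11.4555
μ ≥ (8.5 + 11.4555)/2 = 9.9778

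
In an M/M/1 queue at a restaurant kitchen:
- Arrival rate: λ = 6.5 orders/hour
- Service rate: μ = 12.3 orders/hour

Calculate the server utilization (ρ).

Server utilization: ρ = λ/μ
ρ = 6.5/12.3 = 0.5285
The server is busy 52.85% of the time.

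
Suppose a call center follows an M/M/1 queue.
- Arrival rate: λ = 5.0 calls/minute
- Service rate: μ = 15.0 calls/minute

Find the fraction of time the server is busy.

Server utilization: ρ = λ/μ
ρ = 5.0/15.0 = 0.3333
The server is busy 33.33% of the time.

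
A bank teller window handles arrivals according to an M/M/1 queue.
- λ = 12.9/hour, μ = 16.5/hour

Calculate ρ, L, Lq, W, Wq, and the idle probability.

Step 1: ρ = λ/μ = 12.9/16.5 = 0.7818
Step 2: L = λ/(μ-λ) = 12.9/3.60 = 3.5833
Step 3: Lq = λ²/(μ(μ-λ)) = 166.41/(16.5×3.60) = 2.8015
Step 4: W = 1/(μ-λ) = 1/3.60 = 0.277778
Step 5: Wq = λ/(μ(μ-λ)) = 12.9/(16.5×3.60) = 0.2172
Step 6: P(0) = 1-ρ = 0.2182
Verify: L = λW = 12.9×0.277778 = 3.5833 ✔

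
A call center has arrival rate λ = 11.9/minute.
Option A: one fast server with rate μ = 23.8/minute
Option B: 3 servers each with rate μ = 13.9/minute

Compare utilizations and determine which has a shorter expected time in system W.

Option A: single server μ = 23.8 (M/M/1)
  ρ_A = 11.9/23.8 = 0.5000
  W_A = 1/(μ-λ) = 1/(23.8-11.9) = 1/11.90 = 0.08403

Option B: 3 servers μ = 13.9 (M/M/3)
  ρ_B = λ/(cμ) = 11.9/(3×13.9) = 0.2854
  Offered load a = λ/μ = cρ = 11.9/13.9 = 0.8561
  P₀ = [ Σₙ₌₀^2 aⁿ/n! + a^3/(3!(1-ρ)) ]⁻¹
  Σ = a^0/0! + a^1/1! + a^2/2! = 1.0000 + 0.8561 + 0.3665 = 2.2226
  a^3/(3!(1-ρ)) = 0.62748/(6 × 0.71463) = 0.1463
  P₀ = 1/(2.2226 + 0.1463) = 0.4221
  Lq = P₀·a^3·ρ / (3!(1-ρ)²) = 0.4221 × 0.6275 × 0.2854 / (6 × 0.5107) = 0.02467
  Wq_B = Lq/λ = 0.024669/11.9 = 0.0020730
  W_B = Wq_B + 1/μ = 0.0020730 + 0.071942 = 0.07402

Since W_B = 0.07402 < W_A = 0.08403, Option B (multiple servers) has the shorter time in system.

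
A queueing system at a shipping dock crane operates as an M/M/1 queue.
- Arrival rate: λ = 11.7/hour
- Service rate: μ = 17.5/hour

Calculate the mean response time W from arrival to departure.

First, compute utilization: ρ = λ/μ = 11.7/17.5 = 0.6686
For M/M/1: W = 1/(μ-λ)
W = 1/(17.5-11.7) = 1/5.80
W = 0.1724 hours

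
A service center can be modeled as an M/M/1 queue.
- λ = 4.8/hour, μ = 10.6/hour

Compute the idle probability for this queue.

ρ = λ/μ = 4.8/10.6 = 0.4528
P(0) = 1 - ρ = 1 - 0.4528 = 0.5472
The server is idle 54.72% of the time.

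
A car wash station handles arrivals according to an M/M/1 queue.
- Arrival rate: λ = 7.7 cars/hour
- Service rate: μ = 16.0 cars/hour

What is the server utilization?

Server utilization: ρ = λ/μ
ρ = 7.7/16.0 = 0.4813
The server is busy 48.12% of the time.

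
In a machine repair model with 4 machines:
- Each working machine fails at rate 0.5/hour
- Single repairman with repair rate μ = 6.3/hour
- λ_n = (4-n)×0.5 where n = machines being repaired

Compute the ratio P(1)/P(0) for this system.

P(1)/P(0) = ∏_{i=0}^{1-1} λ_i/μ_{i+1}
= (4-0)×0.5/6.3
= 0.3175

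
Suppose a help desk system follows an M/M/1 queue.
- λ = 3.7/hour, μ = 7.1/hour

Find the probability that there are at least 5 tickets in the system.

ρ = λ/μ = 3.7/7.1 = 0.521127
P(N ≥ n) = ρⁿ
P(N ≥ 5) = 0.521127^5
P(N ≥ 5) = 0.03843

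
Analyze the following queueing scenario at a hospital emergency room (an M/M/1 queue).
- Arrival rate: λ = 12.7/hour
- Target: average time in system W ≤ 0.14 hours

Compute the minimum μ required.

For M/M/1: W = 1/(μ-λ)
Need W ≤ 0.14, so 1/(μ-λ) ≤ 0.14
μ - λ ≥ 1/0.14 = 7.1429
μ ≥ 12.7 + 7.1429 = 19.8429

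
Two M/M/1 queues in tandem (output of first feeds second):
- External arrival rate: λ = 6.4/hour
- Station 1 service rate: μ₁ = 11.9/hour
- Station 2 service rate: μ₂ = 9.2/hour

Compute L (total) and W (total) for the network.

By Jackson's theorem, each station behaves as independent M/M/1.
Station 1: ρ₁ = 6.4/11.9 = 0.5378, L₁ = ρ₁/(1-ρ₁) = λ/(μ₁-λ) = 6.4/5.50 = 1.1636364
Station 2: ρ₂ = 6.4/9.2 = 0.6957, L₂ = ρ₂/(1-ρ₂) = λ/(μ₂-λ) = 6.4/2.80 = 2.2857143
Total: L = L₁ + L₂ = 1.1636364 + 2.2857143 = 3.4494
W = L/λ = 3.4494/6.4 = 0.5390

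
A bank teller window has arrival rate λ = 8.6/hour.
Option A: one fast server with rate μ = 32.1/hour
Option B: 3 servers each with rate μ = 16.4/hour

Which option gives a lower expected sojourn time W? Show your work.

Option A: single server μ = 32.1 (M/M/1)
  ρ_A = 8.6/32.1 = 0.2679
  W_A = 1/(μ-λ) = 1/(32.1-8.6) = 1/23.50 = 0.04255

Option B: 3 servers μ = 16.4 (M/M/3)
  ρ_B = λ/(cμ) = 8.6/(3×16.4) = 0.1748
  Offered load a = λ/μ = cρ = 8.6/16.4 = 0.5244
  P₀ = [ Σₙ₌₀^2 aⁿ/n! + a^3/(3!(1-ρ)) ]⁻¹
  Σ = a^0/0! + a^1/1! + a^2/2! = 1.0000 + 0.5244 + 0.1375 = 1.6619
  a^3/(3!(1-ρ)) = 0.1442/(6 × 0.8252) = 0.02912
  P₀ = 1/(1.6619 + 0.02912) = 0.5914
  Lq = P₀·a^3·ρ / (3!(1-ρ)²) = 0.5914 × 0.1442 × 0.1748 / (6 × 0.6810) = 0.003648
  Wq_B = Lq/λ = 0.003648/8.6 = 0.0004242
  W_B = Wq_B + 1/μ = 0.0004242 + 0.06098 = 0.06140

Since W_A = 0.04255 < W_B = 0.06140, Option A (single fast server) has the shorter time in system.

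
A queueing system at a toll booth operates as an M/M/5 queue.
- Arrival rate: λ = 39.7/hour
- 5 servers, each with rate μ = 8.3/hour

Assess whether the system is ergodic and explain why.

Stability requires ρ = λ/(cμ) < 1
ρ = 39.7/(5 × 8.3) = 39.7/41.50 = 0.9566
Since 0.9566 < 1, the system is STABLE.
The servers are busy 95.66% of the time.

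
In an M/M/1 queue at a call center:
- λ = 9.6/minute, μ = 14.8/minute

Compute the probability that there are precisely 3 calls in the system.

ρ = λ/μ = 9.6/14.8 = 0.64865
P(n) = (1-ρ)ρⁿ
P(3) = (1-0.64865) × 0.64865^3
P(3) = 0.35135 × 0.27292
P(3) = 0.09589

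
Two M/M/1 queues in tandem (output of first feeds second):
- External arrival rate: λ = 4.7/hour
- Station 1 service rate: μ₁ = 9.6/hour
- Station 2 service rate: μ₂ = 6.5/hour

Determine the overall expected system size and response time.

By Jackson's theorem, each station behaves as independent M/M/1.
Station 1: ρ₁ = 4.7/9.6 = 0.4896, L₁ = ρ₁/(1-ρ₁) = λ/(μ₁-λ) = 4.7/4.90 = 0.9592
Station 2: ρ₂ = 4.7/6.5 = 0.7231, L₂ = ρ₂/(1-ρ₂) = λ/(μ₂-λ) = 4.7/1.80 = 2.6111
Total: L = L₁ + L₂ = 0.9592 + 2.6111 = 3.5703
W = L/λ = 3.5703/4.7 = 0.7596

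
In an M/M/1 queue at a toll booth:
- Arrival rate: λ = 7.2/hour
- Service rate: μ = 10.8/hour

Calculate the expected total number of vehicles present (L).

ρ = λ/μ = 7.2/10.8 = 0.6667
For M/M/1: L = λ/(μ-λ)
L = 7.2/(10.8-7.2) = 7.2/3.60
L = 2.0000 vehicles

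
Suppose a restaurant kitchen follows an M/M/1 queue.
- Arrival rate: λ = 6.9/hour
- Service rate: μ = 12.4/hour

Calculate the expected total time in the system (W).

First, compute utilization: ρ = λ/μ = 6.9/12.4 = 0.5565
For M/M/1: W = 1/(μ-λ)
W = 1/(12.4-6.9) = 1/5.50
W = 0.1818 hours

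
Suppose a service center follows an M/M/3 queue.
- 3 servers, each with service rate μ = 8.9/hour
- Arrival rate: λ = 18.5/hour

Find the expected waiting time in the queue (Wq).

Traffic intensity: ρ = λ/(cμ) = 18.5/(3×8.9) = 0.6929
Since ρ = 0.6929 < 1, system is stable.
Offered load a = λ/μ = cρ = 18.5/8.9 = 2.0787
P₀ = [ Σₙ₌₀^2 aⁿ/n! + a^3/(3!(1-ρ)) ]⁻¹
Σ = a^0/0! + a^1/1! + a^2/2! = 1.000000 + 2.078652 + 2.160396 = 5.2390
a^3/(3!(1-ρ)) = 8.98142/(6 × 0.307116) = 4.8741
P₀ = 1/(5.2390 + 4.8741) = 0.09888
Lq = P₀·a^3·ρ / (3!(1-ρ)²) = 0.09888 × 8.9814 × 0.6929 / (6 × 0.09432) = 1.0873
Wq = Lq/λ = 1.0873/18.5 = 0.05877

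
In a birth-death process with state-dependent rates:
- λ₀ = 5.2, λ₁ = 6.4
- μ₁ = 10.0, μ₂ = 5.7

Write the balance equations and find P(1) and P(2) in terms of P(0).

Balance equations:
State 0: λ₀P₀ = μ₁P₁ → P₁ = (λ₀/μ₁)P₀ = (5.2/10.0)P₀ = 0.5200P₀
State 1: P₂ = (λ₀λ₁)/(μ₁μ₂)P₀ = (5.2×6.4)/(10.0×5.7)P₀ = 0.5839P₀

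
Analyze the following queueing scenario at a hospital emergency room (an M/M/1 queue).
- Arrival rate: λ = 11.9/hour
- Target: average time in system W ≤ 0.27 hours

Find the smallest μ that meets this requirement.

For M/M/1: W = 1/(μ-λ)
Need W ≤ 0.27, so 1/(μ-λ) ≤ 0.27
μ - λ ≥ 1/0.27 = 3.7037
μ ≥ 11.9 + 3.7037 = 15.6037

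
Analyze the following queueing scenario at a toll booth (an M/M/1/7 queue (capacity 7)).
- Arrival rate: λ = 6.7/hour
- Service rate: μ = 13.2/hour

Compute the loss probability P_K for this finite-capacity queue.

ρ = λ/μ = 6.7/13.2 = 0.50758
P₀ = (1-ρ)/(1-ρ^(K+1)) = (1-0.50758)/(1-0.50758^8) = 0.4924/0.9956 = 0.4946
P_K = P₀×ρ^K = 0.4946 × 0.50758^7 = 0.4946 × 0.008680 = 0.004293
Blocking probability = 0.43%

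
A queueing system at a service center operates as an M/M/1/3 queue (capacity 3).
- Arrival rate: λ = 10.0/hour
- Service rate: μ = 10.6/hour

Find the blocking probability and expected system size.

ρ = λ/μ = 10.0/10.6 = 0.9434
P₀ = (1-ρ)/(1-ρ^(K+1)) = (1-0.9434)/(1-0.9434^4) = 0.056600/0.20789 = 0.2723
P_K = P₀×ρ^K = 0.2723 × 0.9434^3 = 0.2723 × 0.8396 = 0.2286
Blocking probability P_3 = 0.2286 (22.86%)
L = ρ[1 - (K+1)ρ^K + Kρ^(K+1)] / [(1-ρ)(1-ρ^(K+1))]
L = 0.9434 × (1 - 4×0.8396294 + 3×0.7921063) / ((1 - 0.9434) × (1 - 0.7921063)) = 1.4272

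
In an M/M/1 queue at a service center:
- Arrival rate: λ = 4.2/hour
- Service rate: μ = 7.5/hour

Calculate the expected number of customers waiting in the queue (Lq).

ρ = λ/μ = 4.2/7.5 = 0.5600
For M/M/1: Lq = λ²/(μ(μ-λ))
Lq = 17.64/(7.5 × 3.30)
Lq = 0.7127 customers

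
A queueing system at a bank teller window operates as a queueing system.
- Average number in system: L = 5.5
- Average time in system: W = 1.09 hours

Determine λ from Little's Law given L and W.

Little's Law: L = λW, so λ = L/W
λ = 5.5/1.09 = 5.0459 transactions/hour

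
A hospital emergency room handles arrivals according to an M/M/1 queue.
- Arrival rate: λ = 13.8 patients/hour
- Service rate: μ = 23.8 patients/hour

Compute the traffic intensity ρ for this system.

Server utilization: ρ = λ/μ
ρ = 13.8/23.8 = 0.5798
The server is busy 57.98% of the time.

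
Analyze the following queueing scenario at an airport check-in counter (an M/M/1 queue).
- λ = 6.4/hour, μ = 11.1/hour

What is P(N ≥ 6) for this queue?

ρ = λ/μ = 6.4/11.1 = 0.57658
P(N ≥ n) = ρⁿ
P(N ≥ 6) = 0.57658^6
P(N ≥ 6) = 0.03674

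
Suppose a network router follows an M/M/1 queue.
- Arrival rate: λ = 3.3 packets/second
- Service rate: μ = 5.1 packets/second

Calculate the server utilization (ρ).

Server utilization: ρ = λ/μ
ρ = 3.3/5.1 = 0.6471
The server is busy 64.71% of the time.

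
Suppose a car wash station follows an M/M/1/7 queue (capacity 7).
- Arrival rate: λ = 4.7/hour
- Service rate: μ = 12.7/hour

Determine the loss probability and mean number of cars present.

ρ = λ/μ = 4.7/12.7 = 0.37008
P₀ = (1-ρ)/(1-ρ^(K+1)) = (1-0.37008)/(1-0.37008^8) = 0.62992/0.99965 = 0.6301
P_K = P₀×ρ^K = 0.6301 × 0.37008^7 = 0.6301 × 0.0009508 = 0.0005991
Blocking probability P_7 = 0.0005991 (0.05991%)
L = ρ[1 - (K+1)ρ^K + Kρ^(K+1)] / [(1-ρ)(1-ρ^(K+1))]
L = 0.37008 × (1 - 8×0.0009508 + 7×0.0003519) / ((1 - 0.37008) × (1 - 0.0003519)) = 0.5847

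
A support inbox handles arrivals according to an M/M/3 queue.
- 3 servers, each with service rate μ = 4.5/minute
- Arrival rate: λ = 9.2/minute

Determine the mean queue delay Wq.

Traffic intensity: ρ = λ/(cμ) = 9.2/(3×4.5) = 0.6815
Since ρ = 0.6815 < 1, system is stable.
Offered load a = λ/μ = cρ = 9.2/4.5 = 2.0444
P₀ = [ Σₙ₌₀^2 aⁿ/n! + a^3/(3!(1-ρ)) ]⁻¹
Σ = a^0/0! + a^1/1! + a^2/2! = 1.0000 + 2.0444 + 2.0899 = 5.1343
a^3/(3!(1-ρ)) = 8.5453/(6 × 0.31852) = 4.4714
P₀ = 1/(5.1343 + 4.4714) = 0.1041
Lq = P₀·a^3·ρ / (3!(1-ρ)²) = 0.104105 × 8.54527 × 0.681481 / (6 × 0.101454) = 0.9959
Wq = Lq/λ = 0.9959/9.2 = 0.1083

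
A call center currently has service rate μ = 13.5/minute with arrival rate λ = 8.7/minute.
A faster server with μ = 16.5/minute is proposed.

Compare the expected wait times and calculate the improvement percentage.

System 1: ρ₁ = 8.7/13.5 = 0.6444, W₁ = 1/(13.5-8.7) = 0.20833
System 2: ρ₂ = 8.7/16.5 = 0.5273, W₂ = 1/(16.5-8.7) = 0.12821
Improvement: (W₁-W₂)/W₁ = (0.20833-0.12821)/0.20833 = 38.46%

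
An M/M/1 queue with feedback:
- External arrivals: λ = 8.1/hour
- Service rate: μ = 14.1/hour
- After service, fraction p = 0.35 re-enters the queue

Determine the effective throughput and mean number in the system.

Effective arrival rate: λ_eff = λ/(1-p) = 8.1/(1-0.35) = 8.1/0.65 = 12.46154
ρ = λ_eff/μ = 12.46154/14.1 = 0.883797
L = ρ/(1-ρ) = 0.883797/(1-0.883797) = 7.6056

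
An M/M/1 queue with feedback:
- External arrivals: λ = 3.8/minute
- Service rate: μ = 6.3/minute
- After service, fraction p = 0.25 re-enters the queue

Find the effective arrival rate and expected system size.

Effective arrival rate: λ_eff = λ/(1-p) = 3.8/(1-0.25) = 3.8/0.75 = 5.06667
ρ = λ_eff/μ = 5.06667/6.3 = 0.804233
L = ρ/(1-ρ) = 0.804233/(1-0.804233) = 4.1081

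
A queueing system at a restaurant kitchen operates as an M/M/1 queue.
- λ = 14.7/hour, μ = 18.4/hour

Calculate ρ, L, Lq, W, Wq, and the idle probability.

Step 1: ρ = λ/μ = 14.7/18.4 = 0.7989
Step 2: L = λ/(μ-λ) = 14.7/3.70 = 3.9730
Step 3: Lq = λ²/(μ(μ-λ)) = 216.09/(18.4×3.70) = 3.1741
Step 4: W = 1/(μ-λ) = 1/3.70 = 0.27027
Step 5: Wq = λ/(μ(μ-λ)) = 14.7/(18.4×3.70) = 0.2159
Step 6: P(0) = 1-ρ = 0.2011
Verify: L = λW = 14.7×0.27027 = 3.9730 ✔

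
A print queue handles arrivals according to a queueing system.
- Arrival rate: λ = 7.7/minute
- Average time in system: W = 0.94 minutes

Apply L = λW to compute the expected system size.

Little's Law: L = λW
L = 7.7 × 0.94 = 7.2380 jobs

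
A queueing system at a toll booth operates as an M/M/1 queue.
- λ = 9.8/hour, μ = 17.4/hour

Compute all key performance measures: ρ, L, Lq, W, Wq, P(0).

Step 1: ρ = λ/μ = 9.8/17.4 = 0.5632
Step 2: L = λ/(μ-λ) = 9.8/7.60 = 1.2895
Step 3: Lq = λ²/(μ(μ-λ)) = 96.04/(17.4×7.60) = 0.7263
Step 4: W = 1/(μ-λ) = 1/7.60 = 0.13158
Step 5: Wq = λ/(μ(μ-λ)) = 9.8/(17.4×7.60) = 0.07411
Step 6: P(0) = 1-ρ = 0.4368
Verify: L = λW = 9.8×0.13158 = 1.2895 ✔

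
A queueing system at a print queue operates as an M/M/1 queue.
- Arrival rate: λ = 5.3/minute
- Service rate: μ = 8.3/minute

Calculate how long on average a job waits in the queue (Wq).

First, compute utilization: ρ = λ/μ = 5.3/8.3 = 0.6386
For M/M/1: Wq = λ/(μ(μ-λ))
Wq = 5.3/(8.3 × (8.3-5.3))
Wq = 5.3/(8.3 × 3.00)
Wq = 0.2129 minutes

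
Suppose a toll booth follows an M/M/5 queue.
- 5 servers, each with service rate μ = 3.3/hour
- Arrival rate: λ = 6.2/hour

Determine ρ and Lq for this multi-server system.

Traffic intensity: ρ = λ/(cμ) = 6.2/(5×3.3) = 0.3758
Since ρ = 0.3758 < 1, system is stable.
Offered load a = λ/μ = cρ = 6.2/3.3 = 1.8788
P₀ = [ Σₙ₌₀^4 aⁿ/n! + a^5/(5!(1-ρ)) ]⁻¹
Σ = a^0/0! + a^1/1! + a^2/2! + a^3/3! + a^4/4! = 1.0000 + 1.8788 + 1.7649 + 1.1053 + 0.5192 = 6.2682
a^5/(5!(1-ρ)) = 23.4093/(120 × 0.6242) = 0.3125
P₀ = 1/(6.2682 + 0.3125) = 0.1520
Lq = P₀·a^5·ρ / (5!(1-ρ)²) = 0.151960 × 23.4093 × 0.375758 / (120 × 0.389679) = 0.02858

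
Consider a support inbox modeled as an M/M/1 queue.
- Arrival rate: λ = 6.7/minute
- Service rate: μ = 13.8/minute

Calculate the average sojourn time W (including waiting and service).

First, compute utilization: ρ = λ/μ = 6.7/13.8 = 0.4855
For M/M/1: W = 1/(μ-λ)
W = 1/(13.8-6.7) = 1/7.10
W = 0.1408 minutes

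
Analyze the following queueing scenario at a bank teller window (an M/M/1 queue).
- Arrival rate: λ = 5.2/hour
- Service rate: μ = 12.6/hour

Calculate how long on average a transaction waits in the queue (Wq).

First, compute utilization: ρ = λ/μ = 5.2/12.6 = 0.4127
For M/M/1: Wq = λ/(μ(μ-λ))
Wq = 5.2/(12.6 × (12.6-5.2))
Wq = 5.2/(12.6 × 7.40)
Wq = 0.05577 hours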